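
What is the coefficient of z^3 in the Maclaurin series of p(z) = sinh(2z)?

p(0) = 0
p′(0) = 2
p′′(0) = 0
p′′′(0) = 8

4/3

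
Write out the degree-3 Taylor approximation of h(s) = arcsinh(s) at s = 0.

-s^3/6 + s

Compute the successive derivatives at the expansion point and divide by k!.
h(0) = 0
h′(0) = 1
h′′(0) = 0
h′′′(0) = -1
Dividing each by k! gives the coefficients c_0, ..., c_3.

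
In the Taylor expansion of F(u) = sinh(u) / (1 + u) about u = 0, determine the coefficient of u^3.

Take the Cauchy product of the two expansions.
[u^0] = 0;  [u^1] = 1;  [u^2] = -1;  [u^3] = 7/6.

7/6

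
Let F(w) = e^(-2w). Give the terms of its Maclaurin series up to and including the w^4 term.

2*w^4/3 - 4*w^3/3 + 2*w^2 - 2*w + 1

F(0) = 1
F′(0) = -2
F′′(0) = 4
F′′′(0) = -8
F^(4)(0) = 16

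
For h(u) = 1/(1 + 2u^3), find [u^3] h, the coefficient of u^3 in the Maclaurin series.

-2

h(0) = 1
h′(0) = 0
h′′(0) = 0
h′′′(0) = -12
So c_3 = h′′′(0)/3! = -2.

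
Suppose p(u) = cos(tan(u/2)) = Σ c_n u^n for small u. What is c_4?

Plug the Maclaurin series of the inner function into that of the outer and collect terms.
[u^0] = 1;  [u^1] = 0;  [u^2] = -1/8;  [u^3] = 0;  [u^4] = -7/384.
So c_4 = p^(4)(0)/4! = -7/384.

-7/384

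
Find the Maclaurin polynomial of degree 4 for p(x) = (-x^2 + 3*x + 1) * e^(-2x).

-16*x^4/3 + 20*x^3/3 - 5*x^2 + x + 1

Distribute the polynomial across the series and collect like powers.
[x^0] = 1;  [x^1] = 1;  [x^2] = -5;  [x^3] = 20/3;  [x^4] = -16/3.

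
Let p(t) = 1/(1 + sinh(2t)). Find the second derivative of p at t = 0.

8

Let u equal the inner series; expand the outer function in u and truncate.
From the series, [t^2] p = 4; multiply by 2! = 2 to get 8.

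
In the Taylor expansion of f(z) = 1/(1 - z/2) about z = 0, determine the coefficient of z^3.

f(0) = 1
f′(0) = 1/2
f′′(0) = 1/2
f′′′(0) = 3/4

1/8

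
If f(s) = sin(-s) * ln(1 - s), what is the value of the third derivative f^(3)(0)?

Expand each factor separately, then convolve coefficients.
The coefficient of s^3 in the expansion is 1/2, so f′′′(0) = 3! * (1/2) = 3.

3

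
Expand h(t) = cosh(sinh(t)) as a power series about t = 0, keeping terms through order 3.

Let u equal the inner series; expand the outer function in u and truncate.
h(0) = 1
h′(0) = 0
h′′(0) = 1
h′′′(0) = 0
Then c_k = h^(k)(0)/k! gives each Taylor coefficient.

t^2/2 + 1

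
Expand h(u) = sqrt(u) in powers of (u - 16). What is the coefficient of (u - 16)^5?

7/67108864

h(16) = 4
h′(16) = 1/8
h′′(16) = -1/256
h′′′(16) = 3/8192
h^(4)(16) = -15/262144
h^(5)(16) = 105/8388608
So c_5 = h^(5)(16)/5! = 7/67108864.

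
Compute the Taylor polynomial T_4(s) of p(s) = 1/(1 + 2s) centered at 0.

p(0) = 1
p′(0) = -2
p′′(0) = 8
p′′′(0) = -48
p^(4)(0) = 384
Dividing each by k! gives the coefficients c_0, ..., c_4.

16*s^4 - 8*s^3 + 4*s^2 - 2*s + 1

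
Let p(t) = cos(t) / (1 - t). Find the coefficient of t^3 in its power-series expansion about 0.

1/2

Use 1/(1 - r) = Σ r^k on the denominator, then take the Cauchy product.
[t^0] = 1;  [t^1] = 1;  [t^2] = 1/2;  [t^3] = 1/2.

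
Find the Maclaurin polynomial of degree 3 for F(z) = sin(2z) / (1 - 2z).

20*z^3/3 + 4*z^2 + 2*z

Multiply the two series term by term and collect like powers.
F(0) = 0
F′(0) = 2
F′′(0) = 8
F′′′(0) = 40
Dividing each by k! gives the coefficients c_0, ..., c_3.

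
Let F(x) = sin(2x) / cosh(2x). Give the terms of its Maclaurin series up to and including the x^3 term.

Write the quotient as an unknown series and match coefficients against numerator = denominator · series.
F(0) = 0
F′(0) = 2
F′′(0) = 0
F′′′(0) = -32

-16*x^3/3 + 2*x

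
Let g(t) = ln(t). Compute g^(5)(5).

Differentiate repeatedly and evaluate at the center.
The coefficient of (t - 5)^5 in the expansion is 1/15625, so g^(5)(5) = 5! * (1/15625) = 24/3125.

24/3125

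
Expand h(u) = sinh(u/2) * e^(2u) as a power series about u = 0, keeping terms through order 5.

Write out both Maclaurin series and multiply, keeping only the needed powers.
h(0) = 0
h′(0) = 1/2
h′′(0) = 2
h′′′(0) = 49/8
h^(4)(0) = 17
h^(5)(0) = 1441/32

1441*u^5/3840 + 17*u^4/24 + 49*u^3/48 + u^2 + u/2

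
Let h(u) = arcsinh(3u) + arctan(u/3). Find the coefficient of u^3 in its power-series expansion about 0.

Combine the two series term by term.
[u^0] = 0;  [u^1] = 10/3;  [u^2] = 0;  [u^3] = -731/162.

-731/162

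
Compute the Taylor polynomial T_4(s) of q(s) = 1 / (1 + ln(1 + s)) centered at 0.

Write 1/(1+u) = 1 - u + u^2 - u^3 + ... and substitute the series for u.
q(0) = 1
q′(0) = -1
q′′(0) = 3
q′′′(0) = -14
q^(4)(0) = 88

11*s^4/3 - 7*s^3/3 + 3*s^2/2 - s + 1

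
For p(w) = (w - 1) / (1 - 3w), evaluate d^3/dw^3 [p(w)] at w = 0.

-108

Distribute the polynomial across the series and collect like powers.
From the series, [w^3] p = -18; multiply by 3! = 6 to get -108.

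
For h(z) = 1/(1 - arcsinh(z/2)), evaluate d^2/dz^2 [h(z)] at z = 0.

1/2

Let u equal the inner series; expand the outer function in u and truncate.
The coefficient of z^2 in the expansion is 1/4, so h′′(0) = 2! * (1/4) = 1/2.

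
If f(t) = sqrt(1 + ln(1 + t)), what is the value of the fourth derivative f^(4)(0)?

Compose series: expand the inner function first, then feed it into the outer expansion.
The coefficient of t^4 in the expansion is -143/384, so f^(4)(0) = 4! * (-143/384) = -143/16.

-143/16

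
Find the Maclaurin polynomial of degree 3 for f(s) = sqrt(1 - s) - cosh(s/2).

-s^3/16 - s^2/4 - s/2

Combine the two series term by term.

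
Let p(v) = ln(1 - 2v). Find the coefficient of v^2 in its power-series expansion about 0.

-2

p(0) = 0
p′(0) = -2
p′′(0) = -4
So c_2 = p′′(0)/2! = -2.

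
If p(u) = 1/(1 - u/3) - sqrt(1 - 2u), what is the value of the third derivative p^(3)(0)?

Add the two expansions coefficient-wise.
From the series, [u^3] p = 29/54; multiply by 3! = 6 to get 29/9.

29/9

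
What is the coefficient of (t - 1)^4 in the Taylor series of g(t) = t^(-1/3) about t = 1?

Compute the successive derivatives at the expansion point and divide by k!.
[(t - 1)^0] = 1;  [(t - 1)^1] = -1/3;  [(t - 1)^2] = 2/9;  [(t - 1)^3] = -14/81;  [(t - 1)^4] = 35/243.
So c_4 = g^(4)(1)/4! = 35/243.

35/243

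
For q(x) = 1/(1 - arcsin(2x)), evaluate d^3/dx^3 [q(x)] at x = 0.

56

Substitute the inner expansion into the outer series and collect powers.
The coefficient of x^3 in the expansion is 28/3, so q′′′(0) = 3! * (28/3) = 56.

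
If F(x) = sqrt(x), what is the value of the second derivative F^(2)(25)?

-1/500

The coefficient of (x - 25)^2 in the expansion is -1/1000, so F′′(25) = 2! * (-1/1000) = -1/500.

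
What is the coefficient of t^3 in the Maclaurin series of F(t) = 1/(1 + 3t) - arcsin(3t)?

Expand each term separately and add.

-63/2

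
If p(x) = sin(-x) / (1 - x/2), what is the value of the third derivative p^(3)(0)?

Expand each factor separately, then convolve coefficients.
The coefficient of x^3 in the expansion is -1/12, so p′′′(0) = 3! * (-1/12) = -1/2.

-1/2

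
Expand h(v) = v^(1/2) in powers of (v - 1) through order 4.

Differentiate repeatedly and evaluate at the center.
[(v - 1)^0] = 1;  [(v - 1)^1] = 1/2;  [(v - 1)^2] = -1/8;  [(v - 1)^3] = 1/16;  [(v - 1)^4] = -5/128.

-5*(v - 1)^4/128 + (v - 1)^3/16 - (v - 1)^2/8 + (v - 1)/2 + 1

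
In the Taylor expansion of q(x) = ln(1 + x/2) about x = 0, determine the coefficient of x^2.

-1/8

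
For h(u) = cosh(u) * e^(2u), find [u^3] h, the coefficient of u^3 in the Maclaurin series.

Expand each factor separately, then convolve coefficients.
h(0) = 1
h′(0) = 2
h′′(0) = 5
h′′′(0) = 14

7/3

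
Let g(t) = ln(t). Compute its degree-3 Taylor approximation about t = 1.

[(t - 1)^0] = 0;  [(t - 1)^1] = 1;  [(t - 1)^2] = -1/2;  [(t - 1)^3] = 1/3.

(t - 1)^3/3 - (t - 1)^2/2 + (t - 1)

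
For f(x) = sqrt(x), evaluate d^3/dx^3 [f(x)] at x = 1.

3/8

The coefficient of (x - 1)^3 in the expansion is 1/16, so f′′′(1) = 3! * (1/16) = 3/8.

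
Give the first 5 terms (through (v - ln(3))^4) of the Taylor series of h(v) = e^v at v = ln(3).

(v - ln(3))^4/8 + (v - ln(3))^3/2 + 3*(v - ln(3))^2/2 + 3*(v - ln(3)) + 3

Differentiate repeatedly and evaluate at the center.
h(ln(3)) = 3
h′(ln(3)) = 3
h′′(ln(3)) = 3
h′′′(ln(3)) = 3
h^(4)(ln(3)) = 3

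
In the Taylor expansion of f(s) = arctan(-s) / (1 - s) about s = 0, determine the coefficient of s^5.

-13/15

Expand each factor separately, then convolve coefficients.
f(0) = 0
f′(0) = -1
f′′(0) = -2
f′′′(0) = -4
f^(4)(0) = -16
f^(5)(0) = -104
The Taylor polynomial is Σ f^(k)(0)/k! · s^k.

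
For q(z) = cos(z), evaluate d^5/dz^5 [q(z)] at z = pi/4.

-sqrt(2)/2

Use the known series and substitute for the argument.
From the series, [(z - pi/4)^5] q = -sqrt(2)/240; multiply by 5! = 120 to get -sqrt(2)/2.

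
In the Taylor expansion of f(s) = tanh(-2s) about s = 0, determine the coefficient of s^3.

f(0) = 0
f′(0) = -2
f′′(0) = 0
f′′′(0) = 16

8/3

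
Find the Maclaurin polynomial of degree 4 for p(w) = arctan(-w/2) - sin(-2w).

-31*w^3/24 + 3*w/2

Add the two expansions coefficient-wise.
p(0) = 0
p′(0) = 3/2
p′′(0) = 0
p′′′(0) = -31/4
p^(4)(0) = 0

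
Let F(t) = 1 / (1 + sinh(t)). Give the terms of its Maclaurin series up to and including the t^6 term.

77*t^6/45 - 181*t^5/120 + 4*t^4/3 - 7*t^3/6 + t^2 - t + 1

Use the geometric series for the reciprocal, then substitute.
F(0) = 1
F′(0) = -1
F′′(0) = 2
F′′′(0) = -7
F^(4)(0) = 32
F^(5)(0) = -181
F^(6)(0) = 1232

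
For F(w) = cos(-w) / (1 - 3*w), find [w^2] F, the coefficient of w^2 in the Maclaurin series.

Multiply the numerator's expansion by the denominator's geometric series.
F(0) = 1
F′(0) = 3
F′′(0) = 17
The Taylor polynomial is Σ F^(k)(0)/k! · w^k.

17/2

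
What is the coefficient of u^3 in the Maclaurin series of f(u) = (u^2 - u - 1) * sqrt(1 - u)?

Distribute the polynomial across the series and collect like powers.
[u^0] = -1;  [u^1] = -1/2;  [u^2] = 13/8;  [u^3] = -5/16.
So c_3 = f′′′(0)/3! = -5/16.

-5/16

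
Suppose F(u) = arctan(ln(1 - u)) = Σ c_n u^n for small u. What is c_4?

1/4

Compose series: expand the inner function first, then feed it into the outer expansion.
So c_4 = F^(4)(0)/4! = 1/4.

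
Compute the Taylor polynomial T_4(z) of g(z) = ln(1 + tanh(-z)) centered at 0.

Substitute the inner expansion into the outer series and collect powers.
g(0) = 0
g′(0) = -1
g′′(0) = -1
g′′′(0) = 0
g^(4)(0) = 2
Then c_k = g^(k)(0)/k! gives each Taylor coefficient.

z^4/12 - z^2/2 - z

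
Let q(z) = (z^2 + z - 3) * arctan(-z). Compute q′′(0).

-2

Multiply each power in the prefactor through the base expansion.
The coefficient of z^2 in the expansion is -1, so q′′(0) = 2! * (-1) = -2.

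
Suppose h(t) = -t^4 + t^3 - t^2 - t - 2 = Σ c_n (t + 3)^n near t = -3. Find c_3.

13

[(t + 3)^0] = -116;  [(t + 3)^1] = 140;  [(t + 3)^2] = -64;  [(t + 3)^3] = 13.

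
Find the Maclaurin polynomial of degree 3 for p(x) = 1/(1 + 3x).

[x^0] = 1;  [x^1] = -3;  [x^2] = 9;  [x^3] = -27.

-27*x^3 + 9*x^2 - 3*x + 1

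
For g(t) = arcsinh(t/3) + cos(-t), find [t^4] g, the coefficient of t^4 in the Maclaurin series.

1/24

Combine the two series term by term.
So c_4 = g^(4)(0)/4! = 1/24.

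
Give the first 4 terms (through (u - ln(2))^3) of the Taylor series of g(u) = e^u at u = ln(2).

Compute the successive derivatives at the expansion point and divide by k!.
[(u - ln(2))^0] = 2;  [(u - ln(2))^1] = 2;  [(u - ln(2))^2] = 1;  [(u - ln(2))^3] = 1/3.

(u - ln(2))^3/3 + (u - ln(2))^2 + 2*(u - ln(2)) + 2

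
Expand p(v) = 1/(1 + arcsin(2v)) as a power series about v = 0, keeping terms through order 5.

Let u equal the inner series; expand the outer function in u and truncate.
p(0) = 1
p′(0) = -2
p′′(0) = 8
p′′′(0) = -56
p^(4)(0) = 512
p^(5)(0) = -6048
Then c_k = p^(k)(0)/k! gives each Taylor coefficient.

-252*v^5/5 + 64*v^4/3 - 28*v^3/3 + 4*v^2 - 2*v + 1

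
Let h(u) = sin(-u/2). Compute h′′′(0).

Use the known series and substitute for the argument.
The coefficient of u^3 in the expansion is 1/48, so h′′′(0) = 3! * (1/48) = 1/8.

1/8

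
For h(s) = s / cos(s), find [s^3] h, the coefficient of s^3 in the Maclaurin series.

Invert the denominator's series and multiply.
[s^0] = 0;  [s^1] = 1;  [s^2] = 0;  [s^3] = 1/2.

1/2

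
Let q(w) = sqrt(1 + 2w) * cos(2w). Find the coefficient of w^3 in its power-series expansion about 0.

-3/2

Take the Cauchy product of the two expansions.
q(0) = 1
q′(0) = 1
q′′(0) = -5
q′′′(0) = -9
The Taylor polynomial is Σ q^(k)(0)/k! · w^k.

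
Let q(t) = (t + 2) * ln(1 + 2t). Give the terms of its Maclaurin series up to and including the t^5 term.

44*t^5/5 - 16*t^4/3 + 10*t^3/3 - 2*t^2 + 4*t

Multiply each power in the prefactor through the base expansion.
[t^0] = 0;  [t^1] = 4;  [t^2] = -2;  [t^3] = 10/3;  [t^4] = -16/3;  [t^5] = 44/5.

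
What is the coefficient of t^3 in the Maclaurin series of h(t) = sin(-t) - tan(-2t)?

17/6

Combine the two series term by term.
h(0) = 0
h′(0) = 1
h′′(0) = 0
h′′′(0) = 17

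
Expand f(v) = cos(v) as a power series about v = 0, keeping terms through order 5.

[v^0] = 1;  [v^1] = 0;  [v^2] = -1/2;  [v^3] = 0;  [v^4] = 1/24;  [v^5] = 0.

v^4/24 - v^2/2 + 1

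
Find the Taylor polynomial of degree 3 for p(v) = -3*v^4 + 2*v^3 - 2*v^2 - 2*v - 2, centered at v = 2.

-22*(v - 2)^3 - 62*(v - 2)^2 - 82*(v - 2) - 46

Compute the successive derivatives at the expansion point and divide by k!.
[(v - 2)^0] = -46;  [(v - 2)^1] = -82;  [(v - 2)^2] = -62;  [(v - 2)^3] = -22.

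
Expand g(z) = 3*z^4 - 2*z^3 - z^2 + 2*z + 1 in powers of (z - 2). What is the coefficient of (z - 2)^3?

g(2) = 33
g′(2) = 70
g′′(2) = 118
g′′′(2) = 132
Dividing each by k! gives the coefficients c_0, ..., c_3.

22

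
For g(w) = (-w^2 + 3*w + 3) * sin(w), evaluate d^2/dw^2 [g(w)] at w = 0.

Multiply each power in the prefactor through the base expansion.
The coefficient of w^2 in the expansion is 3, so g′′(0) = 2! * (3) = 6.

6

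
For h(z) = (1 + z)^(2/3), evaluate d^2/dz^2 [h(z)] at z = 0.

From the series, [z^2] h = -1/9; multiply by 2! = 2 to get -2/9.

-2/9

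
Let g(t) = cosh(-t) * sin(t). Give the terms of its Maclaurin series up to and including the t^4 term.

t^3/3 + t

Take the Cauchy product of the two expansions.
g(0) = 0
g′(0) = 1
g′′(0) = 0
g′′′(0) = 2
g^(4)(0) = 0
The Taylor polynomial is Σ g^(k)(0)/k! · t^k.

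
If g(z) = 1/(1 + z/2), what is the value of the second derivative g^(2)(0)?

The coefficient of z^2 in the expansion is 1/4, so g′′(0) = 2! * (1/4) = 1/2.

1/2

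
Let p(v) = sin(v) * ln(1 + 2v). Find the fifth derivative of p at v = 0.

Write out both Maclaurin series and multiply, keeping only the needed powers.
From the series, [v^5] p = -11/3; multiply by 5! = 120 to get -440.

-440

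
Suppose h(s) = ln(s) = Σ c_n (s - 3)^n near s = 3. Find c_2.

-1/18

Apply the Taylor formula c_k = f^(k)(a)/k!.
h(3) = ln(3)
h′(3) = 1/3
h′′(3) = -1/9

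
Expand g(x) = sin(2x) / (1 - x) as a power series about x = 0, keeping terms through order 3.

Multiply the numerator's expansion by the denominator's geometric series.
g(0) = 0
g′(0) = 2
g′′(0) = 4
g′′′(0) = 4

2*x^3/3 + 2*x^2 + 2*x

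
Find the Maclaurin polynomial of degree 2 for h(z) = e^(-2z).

[z^0] = 1;  [z^1] = -2;  [z^2] = 2.

2*z^2 - 2*z + 1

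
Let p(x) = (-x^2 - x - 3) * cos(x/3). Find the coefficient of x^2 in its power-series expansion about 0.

Shift and add copies of the series according to the polynomial's terms.

-5/6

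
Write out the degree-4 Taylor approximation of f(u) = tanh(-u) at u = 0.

u^3/3 - u

f(0) = 0
f′(0) = -1
f′′(0) = 0
f′′′(0) = 2
f^(4)(0) = 0
Then c_k = f^(k)(0)/k! gives each Taylor coefficient.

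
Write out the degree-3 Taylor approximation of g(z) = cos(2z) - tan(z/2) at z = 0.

Expand each term separately and add.

-z^3/24 - 2*z^2 - z/2 + 1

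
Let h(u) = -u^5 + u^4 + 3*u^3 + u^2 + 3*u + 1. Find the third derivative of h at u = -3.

From the series, [(u + 3)^3] h = -99; multiply by 3! = 6 to get -594.

-594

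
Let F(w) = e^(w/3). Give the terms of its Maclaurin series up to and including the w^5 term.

F(0) = 1
F′(0) = 1/3
F′′(0) = 1/9
F′′′(0) = 1/27
F^(4)(0) = 1/81
F^(5)(0) = 1/243
Then c_k = F^(k)(0)/k! gives each Taylor coefficient.

w^5/29160 + w^4/1944 + w^3/162 + w^2/18 + w/3 + 1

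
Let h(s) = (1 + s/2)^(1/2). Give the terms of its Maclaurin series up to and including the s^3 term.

Apply the Taylor formula c_k = f^(k)(a)/k!.
[s^0] = 1;  [s^1] = 1/4;  [s^2] = -1/32;  [s^3] = 1/128.

s^3/128 - s^2/32 + s/4 + 1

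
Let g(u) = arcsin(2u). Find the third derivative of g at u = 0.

From the series, [u^3] g = 4/3; multiply by 3! = 6 to get 8.

8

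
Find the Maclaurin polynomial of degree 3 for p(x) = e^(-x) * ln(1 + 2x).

Multiply the two series term by term and collect like powers.
p(0) = 0
p′(0) = 2
p′′(0) = -8
p′′′(0) = 34

17*x^3/3 - 4*x^2 + 2*x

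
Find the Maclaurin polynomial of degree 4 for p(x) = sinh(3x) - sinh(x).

Combine the two series term by term.
p(0) = 0
p′(0) = 2
p′′(0) = 0
p′′′(0) = 26
p^(4)(0) = 0
The Taylor polynomial is Σ p^(k)(0)/k! · x^k.

13*x^3/3 + 2*x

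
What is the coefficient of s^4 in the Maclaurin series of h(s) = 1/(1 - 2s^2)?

4

[s^0] = 1;  [s^1] = 0;  [s^2] = 2;  [s^3] = 0;  [s^4] = 4.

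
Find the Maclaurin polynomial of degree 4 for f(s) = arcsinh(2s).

f(0) = 0
f′(0) = 2
f′′(0) = 0
f′′′(0) = -8
f^(4)(0) = 0
The Taylor polynomial is Σ f^(k)(0)/k! · s^k.

-4*s^3/3 + 2*s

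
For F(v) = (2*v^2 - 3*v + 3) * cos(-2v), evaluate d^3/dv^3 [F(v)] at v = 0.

Distribute the polynomial across the series and collect like powers.
The coefficient of v^3 in the expansion is 6, so F′′′(0) = 3! * (6) = 36.

36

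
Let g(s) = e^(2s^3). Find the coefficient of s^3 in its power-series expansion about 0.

g(0) = 1
g′(0) = 0
g′′(0) = 0
g′′′(0) = 12
Dividing each by k! gives the coefficients c_0, ..., c_3.

2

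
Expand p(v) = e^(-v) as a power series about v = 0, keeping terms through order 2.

v^2/2 - v + 1

[v^0] = 1;  [v^1] = -1;  [v^2] = 1/2.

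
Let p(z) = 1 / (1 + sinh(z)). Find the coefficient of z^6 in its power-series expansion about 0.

Write 1/(1+u) = 1 - u + u^2 - u^3 + ... and substitute the series for u.
p(0) = 1
p′(0) = -1
p′′(0) = 2
p′′′(0) = -7
p^(4)(0) = 32
p^(5)(0) = -181
p^(6)(0) = 1232
So c_6 = p^(6)(0)/6! = 77/45.

77/45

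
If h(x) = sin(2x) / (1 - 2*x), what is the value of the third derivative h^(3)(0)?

Multiply the numerator's expansion by the denominator's geometric series.
The coefficient of x^3 in the expansion is 20/3, so h′′′(0) = 3! * (20/3) = 40.

40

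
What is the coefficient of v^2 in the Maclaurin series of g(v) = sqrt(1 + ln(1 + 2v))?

-3/2

Compose series: expand the inner function first, then feed it into the outer expansion.
So c_2 = g′′(0)/2! = -3/2.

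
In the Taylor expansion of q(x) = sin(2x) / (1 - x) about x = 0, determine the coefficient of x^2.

2

Write out both Maclaurin series and multiply, keeping only the needed powers.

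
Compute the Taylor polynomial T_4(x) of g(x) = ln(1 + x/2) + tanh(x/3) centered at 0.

-x^4/64 + 19*x^3/648 - x^2/8 + 5*x/6

Add the two expansions coefficient-wise.
g(0) = 0
g′(0) = 5/6
g′′(0) = -1/4
g′′′(0) = 19/108
g^(4)(0) = -3/8
Then c_k = g^(k)(0)/k! gives each Taylor coefficient.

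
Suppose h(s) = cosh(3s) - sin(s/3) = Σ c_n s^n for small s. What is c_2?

9/2

Combine the two series term by term.
[s^0] = 1;  [s^1] = -1/3;  [s^2] = 9/2.
So c_2 = h′′(0)/2! = 9/2.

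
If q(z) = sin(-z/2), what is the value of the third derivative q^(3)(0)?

The coefficient of z^3 in the expansion is 1/48, so q′′′(0) = 3! * (1/48) = 1/8.

1/8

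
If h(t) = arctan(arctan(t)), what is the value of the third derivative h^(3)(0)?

Substitute the inner expansion into the outer series and collect powers.
From the series, [t^3] h = -2/3; multiply by 3! = 6 to get -4.

-4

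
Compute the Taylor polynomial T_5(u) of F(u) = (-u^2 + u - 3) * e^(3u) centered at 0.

-36*u^5/5 - 81*u^4/8 - 12*u^3 - 23*u^2/2 - 8*u - 3

Multiply each power in the prefactor through the base expansion.
F(0) = -3
F′(0) = -8
F′′(0) = -23
F′′′(0) = -72
F^(4)(0) = -243
F^(5)(0) = -864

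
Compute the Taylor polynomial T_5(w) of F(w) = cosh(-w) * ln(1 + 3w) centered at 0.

Multiply the two series term by term and collect like powers.
F(0) = 0
F′(0) = 3
F′′(0) = -9
F′′′(0) = 63
F^(4)(0) = -540
F^(5)(0) = 6387

2129*w^5/40 - 45*w^4/2 + 21*w^3/2 - 9*w^2/2 + 3*w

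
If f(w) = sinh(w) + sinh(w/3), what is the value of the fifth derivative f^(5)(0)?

Add the two expansions coefficient-wise.
From the series, [w^5] f = 61/7290; multiply by 5! = 120 to get 244/243.

244/243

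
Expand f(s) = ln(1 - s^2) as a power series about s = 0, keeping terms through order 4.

-s^4/2 - s^2

Differentiate repeatedly and evaluate at the center.
f(0) = 0
f′(0) = 0
f′′(0) = -2
f′′′(0) = 0
f^(4)(0) = -12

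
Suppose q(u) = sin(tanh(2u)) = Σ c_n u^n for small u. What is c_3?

Compose series: expand the inner function first, then feed it into the outer expansion.
[u^0] = 0;  [u^1] = 2;  [u^2] = 0;  [u^3] = -4.
So c_3 = q′′′(0)/3! = -4.

-4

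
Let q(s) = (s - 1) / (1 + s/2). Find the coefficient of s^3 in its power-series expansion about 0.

Shift and add copies of the series according to the polynomial's terms.
q(0) = -1
q′(0) = 3/2
q′′(0) = -3/2
q′′′(0) = 9/4
The Taylor polynomial is Σ q^(k)(0)/k! · s^k.

3/8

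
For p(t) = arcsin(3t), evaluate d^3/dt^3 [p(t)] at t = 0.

27

Use the known series and substitute for the argument.
From the series, [t^3] p = 9/2; multiply by 3! = 6 to get 27.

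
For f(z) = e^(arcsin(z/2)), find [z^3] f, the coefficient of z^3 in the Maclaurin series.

Substitute the inner expansion into the outer series and collect powers.
f(0) = 1
f′(0) = 1/2
f′′(0) = 1/4
f′′′(0) = 1/4
So c_3 = f′′′(0)/3! = 1/24.

1/24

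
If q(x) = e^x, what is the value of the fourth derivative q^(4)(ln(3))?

The coefficient of (x - ln(3))^4 in the expansion is 1/8, so q^(4)(ln(3)) = 4! * (1/8) = 3.

3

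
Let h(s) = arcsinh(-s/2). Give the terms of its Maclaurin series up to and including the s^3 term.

s^3/48 - s/2

Use the known series and substitute for the argument.
h(0) = 0
h′(0) = -1/2
h′′(0) = 0
h′′′(0) = 1/8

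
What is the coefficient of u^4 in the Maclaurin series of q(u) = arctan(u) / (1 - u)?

Use 1/(1 - r) = Σ r^k on the denominator, then take the Cauchy product.
q(0) = 0
q′(0) = 1
q′′(0) = 2
q′′′(0) = 4
q^(4)(0) = 16

2/3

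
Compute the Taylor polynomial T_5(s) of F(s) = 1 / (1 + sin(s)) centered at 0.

Expand as Σ (-1)^k u^k with u equal to the inner function's series.

-61*s^5/120 + 2*s^4/3 - 5*s^3/6 + s^2 - s + 1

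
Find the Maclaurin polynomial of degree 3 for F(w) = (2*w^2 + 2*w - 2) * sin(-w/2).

Multiply each power in the prefactor through the base expansion.
[w^0] = 0;  [w^1] = 1;  [w^2] = -1;  [w^3] = -25/24.

-25*w^3/24 - w^2 + w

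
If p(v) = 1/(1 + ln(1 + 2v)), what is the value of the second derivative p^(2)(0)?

12

Substitute the inner expansion into the outer series and collect powers.
The coefficient of v^2 in the expansion is 6, so p′′(0) = 2! * (6) = 12.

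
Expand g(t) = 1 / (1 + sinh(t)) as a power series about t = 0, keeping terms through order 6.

77*t^6/45 - 181*t^5/120 + 4*t^4/3 - 7*t^3/6 + t^2 - t + 1

Write 1/(1+u) = 1 - u + u^2 - u^3 + ... and substitute the series for u.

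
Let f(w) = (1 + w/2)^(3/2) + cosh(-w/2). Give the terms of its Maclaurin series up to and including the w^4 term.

25*w^4/6144 - w^3/128 + 7*w^2/32 + 3*w/4 + 2

Add the two expansions coefficient-wise.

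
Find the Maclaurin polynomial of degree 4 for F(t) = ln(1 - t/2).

Compute the successive derivatives at the expansion point and divide by k!.

-t^4/64 - t^3/24 - t^2/8 - t/2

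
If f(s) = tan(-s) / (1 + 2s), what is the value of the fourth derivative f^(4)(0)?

208

Multiply the two series term by term and collect like powers.
The coefficient of s^4 in the expansion is 26/3, so f^(4)(0) = 4! * (26/3) = 208.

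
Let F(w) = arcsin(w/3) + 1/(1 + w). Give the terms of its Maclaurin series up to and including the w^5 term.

-3239*w^5/3240 + w^4 - 161*w^3/162 + w^2 - 2*w/3 + 1

Combine the two series term by term.
F(0) = 1
F′(0) = -2/3
F′′(0) = 2
F′′′(0) = -161/27
F^(4)(0) = 24
F^(5)(0) = -3239/27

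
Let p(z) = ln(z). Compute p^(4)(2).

-3/8

The coefficient of (z - 2)^4 in the expansion is -1/64, so p^(4)(2) = 4! * (-1/64) = -3/8.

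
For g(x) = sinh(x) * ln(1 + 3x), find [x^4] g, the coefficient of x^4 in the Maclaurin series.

Write out both Maclaurin series and multiply, keeping only the needed powers.
So c_4 = g^(4)(0)/4! = 19/2.

19/2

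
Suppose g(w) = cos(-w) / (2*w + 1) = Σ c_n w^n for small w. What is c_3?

-7

Use 1/(1 - r) = Σ r^k on the denominator, then take the Cauchy product.
g(0) = 1
g′(0) = -2
g′′(0) = 7
g′′′(0) = -42
Dividing each by k! gives the coefficients c_0, ..., c_3.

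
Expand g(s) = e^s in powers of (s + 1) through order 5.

(s + 1)^5*e^(-1)/120 + (s + 1)^4*e^(-1)/24 + (s + 1)^3*e^(-1)/6 + (s + 1)^2*e^(-1)/2 + (s + 1)*e^(-1) + e^(-1)

g(-1) = e^(-1)
g′(-1) = e^(-1)
g′′(-1) = e^(-1)
g′′′(-1) = e^(-1)
g^(4)(-1) = e^(-1)
g^(5)(-1) = e^(-1)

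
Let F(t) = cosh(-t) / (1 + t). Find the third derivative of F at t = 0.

Multiply the two series term by term and collect like powers.
From the series, [t^3] F = -3/2; multiply by 3! = 6 to get -9.

-9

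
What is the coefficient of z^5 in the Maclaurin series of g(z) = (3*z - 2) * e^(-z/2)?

Multiply each power in the prefactor through the base expansion.
g(0) = -2
g′(0) = 4
g′′(0) = -7/2
g′′′(0) = 5/2
g^(4)(0) = -13/8
g^(5)(0) = 1
Then c_k = g^(k)(0)/k! gives each Taylor coefficient.

1/120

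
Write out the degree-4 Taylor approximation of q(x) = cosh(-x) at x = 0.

x^4/24 + x^2/2 + 1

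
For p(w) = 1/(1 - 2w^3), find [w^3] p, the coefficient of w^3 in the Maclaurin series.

2

p(0) = 1
p′(0) = 0
p′′(0) = 0
p′′′(0) = 12
So c_3 = p′′′(0)/3! = 2.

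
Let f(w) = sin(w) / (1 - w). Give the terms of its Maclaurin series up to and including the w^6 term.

101*w^6/120 + 101*w^5/120 + 5*w^4/6 + 5*w^3/6 + w^2 + w

Use 1/(1 - r) = Σ r^k on the denominator, then take the Cauchy product.
[w^0] = 0;  [w^1] = 1;  [w^2] = 1;  [w^3] = 5/6;  [w^4] = 5/6;  [w^5] = 101/120;  [w^6] = 101/120.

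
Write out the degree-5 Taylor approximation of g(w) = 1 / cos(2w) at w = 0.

10*w^4/3 + 2*w^2 + 1

Write the quotient as an unknown series and match coefficients against numerator = denominator · series.
g(0) = 1
g′(0) = 0
g′′(0) = 4
g′′′(0) = 0
g^(4)(0) = 80
g^(5)(0) = 0
Dividing each by k! gives the coefficients c_0, ..., c_5.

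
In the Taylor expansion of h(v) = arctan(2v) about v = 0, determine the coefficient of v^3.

-8/3

Use the known series and substitute for the argument.
h(0) = 0
h′(0) = 2
h′′(0) = 0
h′′′(0) = -16
The Taylor polynomial is Σ h^(k)(0)/k! · v^k.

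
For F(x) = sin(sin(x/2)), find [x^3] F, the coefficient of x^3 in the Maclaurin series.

-1/24

Substitute the inner expansion into the outer series and collect powers.
F(0) = 0
F′(0) = 1/2
F′′(0) = 0
F′′′(0) = -1/4
Dividing each by k! gives the coefficients c_0, ..., c_3.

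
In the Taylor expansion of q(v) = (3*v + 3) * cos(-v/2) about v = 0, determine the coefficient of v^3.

-3/8

Distribute the polynomial across the series and collect like powers.
q(0) = 3
q′(0) = 3
q′′(0) = -3/4
q′′′(0) = -9/4
Dividing each by k! gives the coefficients c_0, ..., c_3.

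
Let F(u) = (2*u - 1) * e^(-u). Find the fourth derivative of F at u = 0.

Shift and add copies of the series according to the polynomial's terms.
The coefficient of u^4 in the expansion is -3/8, so F^(4)(0) = 4! * (-3/8) = -9.

-9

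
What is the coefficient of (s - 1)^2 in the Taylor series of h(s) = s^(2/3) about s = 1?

-1/9

[(s - 1)^0] = 1;  [(s - 1)^1] = 2/3;  [(s - 1)^2] = -1/9.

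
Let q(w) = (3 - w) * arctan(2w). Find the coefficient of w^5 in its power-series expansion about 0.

96/5

Shift and add copies of the series according to the polynomial's terms.
q(0) = 0
q′(0) = 6
q′′(0) = -4
q′′′(0) = -48
q^(4)(0) = 64
q^(5)(0) = 2304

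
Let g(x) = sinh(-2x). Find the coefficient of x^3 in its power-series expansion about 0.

g(0) = 0
g′(0) = -2
g′′(0) = 0
g′′′(0) = -8
So c_3 = g′′′(0)/3! = -4/3.

-4/3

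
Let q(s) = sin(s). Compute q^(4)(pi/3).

sqrt(3)/2

Differentiate repeatedly and evaluate at the center.
From the series, [(s - pi/3)^4] q = sqrt(3)/48; multiply by 4! = 24 to get sqrt(3)/2.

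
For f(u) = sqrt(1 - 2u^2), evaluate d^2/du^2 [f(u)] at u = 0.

From the series, [u^2] f = -1; multiply by 2! = 2 to get -2.

-2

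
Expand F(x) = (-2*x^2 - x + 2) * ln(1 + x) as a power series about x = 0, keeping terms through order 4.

x^4/6 - 5*x^3/6 - 2*x^2 + 2*x

Multiply each power in the prefactor through the base expansion.
[x^0] = 0;  [x^1] = 2;  [x^2] = -2;  [x^3] = -5/6;  [x^4] = 1/6.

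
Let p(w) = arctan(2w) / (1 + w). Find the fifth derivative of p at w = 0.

Expand each factor separately, then convolve coefficients.
The coefficient of w^5 in the expansion is 86/15, so p^(5)(0) = 5! * (86/15) = 688.

688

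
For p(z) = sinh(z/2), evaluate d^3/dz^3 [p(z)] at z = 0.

1/8

The coefficient of z^3 in the expansion is 1/48, so p′′′(0) = 3! * (1/48) = 1/8.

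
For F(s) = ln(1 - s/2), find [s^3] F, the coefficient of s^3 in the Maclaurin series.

-1/24

Compute the successive derivatives at the expansion point and divide by k!.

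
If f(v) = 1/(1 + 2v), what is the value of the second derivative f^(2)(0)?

8

The coefficient of v^2 in the expansion is 4, so f′′(0) = 2! * (4) = 8.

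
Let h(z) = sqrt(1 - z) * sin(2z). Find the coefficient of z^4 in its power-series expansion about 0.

Expand each factor separately, then convolve coefficients.
h(0) = 0
h′(0) = 2
h′′(0) = -2
h′′′(0) = -19/2
h^(4)(0) = 13
The Taylor polynomial is Σ h^(k)(0)/k! · z^k.

13/24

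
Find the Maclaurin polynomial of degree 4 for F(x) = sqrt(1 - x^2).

-x^4/8 - x^2/2 + 1

Differentiate repeatedly and evaluate at the center.
F(0) = 1
F′(0) = 0
F′′(0) = -1
F′′′(0) = 0
F^(4)(0) = -3
Then c_k = F^(k)(0)/k! gives each Taylor coefficient.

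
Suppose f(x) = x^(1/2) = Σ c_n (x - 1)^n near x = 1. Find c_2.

Use the known series and substitute for the argument.
f(1) = 1
f′(1) = 1/2
f′′(1) = -1/4
So c_2 = f′′(1)/2! = -1/8.

-1/8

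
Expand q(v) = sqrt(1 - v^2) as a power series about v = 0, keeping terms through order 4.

-v^4/8 - v^2/2 + 1

q(0) = 1
q′(0) = 0
q′′(0) = -1
q′′′(0) = 0
q^(4)(0) = -3
The Taylor polynomial is Σ q^(k)(0)/k! · v^k.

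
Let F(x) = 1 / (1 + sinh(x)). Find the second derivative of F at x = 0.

Expand as Σ (-1)^k u^k with u equal to the inner function's series.
The coefficient of x^2 in the expansion is 1, so F′′(0) = 2! * (1) = 2.

2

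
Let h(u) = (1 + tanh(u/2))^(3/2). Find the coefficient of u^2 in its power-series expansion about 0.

3/32

Compose series: expand the inner function first, then feed it into the outer expansion.
So c_2 = h′′(0)/2! = 3/32.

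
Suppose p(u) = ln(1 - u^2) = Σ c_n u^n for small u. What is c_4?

[u^0] = 0;  [u^1] = 0;  [u^2] = -1;  [u^3] = 0;  [u^4] = -1/2.

-1/2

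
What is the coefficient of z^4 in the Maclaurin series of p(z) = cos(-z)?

1/24

Compute the successive derivatives at the expansion point and divide by k!.
[z^0] = 1;  [z^1] = 0;  [z^2] = -1/2;  [z^3] = 0;  [z^4] = 1/24.
So c_4 = p^(4)(0)/4! = 1/24.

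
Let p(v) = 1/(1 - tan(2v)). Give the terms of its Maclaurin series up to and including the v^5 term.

1024*v^5/15 + 80*v^4/3 + 32*v^3/3 + 4*v^2 + 2*v + 1

Substitute the inner expansion into the outer series and collect powers.
p(0) = 1
p′(0) = 2
p′′(0) = 8
p′′′(0) = 64
p^(4)(0) = 640
p^(5)(0) = 8192
Then c_k = p^(k)(0)/k! gives each Taylor coefficient.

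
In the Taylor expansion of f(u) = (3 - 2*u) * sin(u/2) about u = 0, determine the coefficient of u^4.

Distribute the polynomial across the series and collect like powers.
[u^0] = 0;  [u^1] = 3/2;  [u^2] = -1;  [u^3] = -1/16;  [u^4] = 1/24.

1/24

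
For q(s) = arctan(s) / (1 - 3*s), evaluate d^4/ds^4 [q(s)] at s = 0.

624

Use 1/(1 - r) = Σ r^k on the denominator, then take the Cauchy product.
The coefficient of s^4 in the expansion is 26, so q^(4)(0) = 4! * (26) = 624.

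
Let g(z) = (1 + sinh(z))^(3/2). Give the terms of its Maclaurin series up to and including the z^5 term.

Plug the Maclaurin series of the inner function into that of the outer and collect terms.
[z^0] = 1;  [z^1] = 3/2;  [z^2] = 3/8;  [z^3] = 3/16;  [z^4] = 19/128;  [z^5] = -39/1280.

-39*z^5/1280 + 19*z^4/128 + 3*z^3/16 + 3*z^2/8 + 3*z/2 + 1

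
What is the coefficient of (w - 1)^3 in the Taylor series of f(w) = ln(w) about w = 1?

1/3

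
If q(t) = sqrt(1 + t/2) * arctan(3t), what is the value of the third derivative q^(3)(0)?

Expand each factor separately, then convolve coefficients.
From the series, [t^3] q = -291/32; multiply by 3! = 6 to get -873/16.

-873/16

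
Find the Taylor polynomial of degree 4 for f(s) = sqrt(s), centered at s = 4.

-5*(s - 4)^4/16384 + (s - 4)^3/512 - (s - 4)^2/64 + (s - 4)/4 + 2

f(4) = 2
f′(4) = 1/4
f′′(4) = -1/32
f′′′(4) = 3/256
f^(4)(4) = -15/2048
The Taylor polynomial is Σ f^(k)(4)/k! · (s - 4)^k.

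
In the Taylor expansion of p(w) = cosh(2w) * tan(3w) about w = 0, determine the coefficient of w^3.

Take the Cauchy product of the two expansions.
So c_3 = p′′′(0)/3! = 15.

15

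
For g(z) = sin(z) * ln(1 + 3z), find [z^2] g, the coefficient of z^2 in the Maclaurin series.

3

Multiply the two series term by term and collect like powers.
[z^0] = 0;  [z^1] = 0;  [z^2] = 3.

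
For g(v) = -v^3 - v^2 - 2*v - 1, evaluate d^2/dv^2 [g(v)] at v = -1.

4

The coefficient of (v + 1)^2 in the expansion is 2, so g′′(-1) = 2! * (2) = 4.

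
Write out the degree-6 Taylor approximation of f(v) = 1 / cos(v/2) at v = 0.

Divide the numerator series by the denominator series (power-series long division).
f(0) = 1
f′(0) = 0
f′′(0) = 1/4
f′′′(0) = 0
f^(4)(0) = 5/16
f^(5)(0) = 0
f^(6)(0) = 61/64
The Taylor polynomial is Σ f^(k)(0)/k! · v^k.

61*v^6/46080 + 5*v^4/384 + v^2/8 + 1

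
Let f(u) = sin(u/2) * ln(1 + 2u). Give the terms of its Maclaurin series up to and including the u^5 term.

-47*u^5/24 + 31*u^4/24 - u^3 + u^2

Multiply the two series term by term and collect like powers.
f(0) = 0
f′(0) = 0
f′′(0) = 2
f′′′(0) = -6
f^(4)(0) = 31
f^(5)(0) = -235
Then c_k = f^(k)(0)/k! gives each Taylor coefficient.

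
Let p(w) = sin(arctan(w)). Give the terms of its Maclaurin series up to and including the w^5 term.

3*w^5/8 - w^3/2 + w

Plug the Maclaurin series of the inner function into that of the outer and collect terms.
p(0) = 0
p′(0) = 1
p′′(0) = 0
p′′′(0) = -3
p^(4)(0) = 0
p^(5)(0) = 45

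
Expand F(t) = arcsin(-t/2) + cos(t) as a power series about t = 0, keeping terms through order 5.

-3*t^5/1280 + t^4/24 - t^3/48 - t^2/2 - t/2 + 1

Add the two expansions coefficient-wise.
F(0) = 1
F′(0) = -1/2
F′′(0) = -1
F′′′(0) = -1/8
F^(4)(0) = 1
F^(5)(0) = -9/32
Dividing each by k! gives the coefficients c_0, ..., c_5.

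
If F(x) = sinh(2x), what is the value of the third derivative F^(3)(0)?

8

Compute the successive derivatives at the expansion point and divide by k!.
The coefficient of x^3 in the expansion is 4/3, so F′′′(0) = 3! * (4/3) = 8.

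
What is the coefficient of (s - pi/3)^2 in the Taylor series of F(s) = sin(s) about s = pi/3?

[(s - pi/3)^0] = sqrt(3)/2;  [(s - pi/3)^1] = 1/2;  [(s - pi/3)^2] = -sqrt(3)/4.

-sqrt(3)/4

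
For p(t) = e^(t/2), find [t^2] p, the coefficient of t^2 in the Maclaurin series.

p(0) = 1
p′(0) = 1/2
p′′(0) = 1/4
So c_2 = p′′(0)/2! = 1/8.

1/8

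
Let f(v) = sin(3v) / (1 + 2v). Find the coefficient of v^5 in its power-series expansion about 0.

1281/40

Take the Cauchy product of the two expansions.
f(0) = 0
f′(0) = 3
f′′(0) = -12
f′′′(0) = 45
f^(4)(0) = -360
f^(5)(0) = 3843
Dividing each by k! gives the coefficients c_0, ..., c_5.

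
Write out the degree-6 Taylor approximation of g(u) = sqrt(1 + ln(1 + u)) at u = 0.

Plug the Maclaurin series of the inner function into that of the outer and collect terms.
[u^0] = 1;  [u^1] = 1/2;  [u^2] = -3/8;  [u^3] = 17/48;  [u^4] = -143/384;  [u^5] = 1609/3840;  [u^6] = -22819/46080.

-22819*u^6/46080 + 1609*u^5/3840 - 143*u^4/384 + 17*u^3/48 - 3*u^2/8 + u/2 + 1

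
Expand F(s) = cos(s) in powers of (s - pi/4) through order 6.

F(pi/4) = sqrt(2)/2
F′(pi/4) = -sqrt(2)/2
F′′(pi/4) = -sqrt(2)/2
F′′′(pi/4) = sqrt(2)/2
F^(4)(pi/4) = sqrt(2)/2
F^(5)(pi/4) = -sqrt(2)/2
F^(6)(pi/4) = -sqrt(2)/2

-sqrt(2)*(s - pi/4)^6/1440 - sqrt(2)*(s - pi/4)^5/240 + sqrt(2)*(s - pi/4)^4/48 + sqrt(2)*(s - pi/4)^3/12 - sqrt(2)*(s - pi/4)^2/4 - sqrt(2)*(s - pi/4)/2 + sqrt(2)/2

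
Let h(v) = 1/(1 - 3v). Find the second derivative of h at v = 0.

18

The coefficient of v^2 in the expansion is 9, so h′′(0) = 2! * (9) = 18.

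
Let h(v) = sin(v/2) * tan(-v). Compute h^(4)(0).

-7/2

Write out both Maclaurin series and multiply, keeping only the needed powers.
The coefficient of v^4 in the expansion is -7/48, so h^(4)(0) = 4! * (-7/48) = -7/2.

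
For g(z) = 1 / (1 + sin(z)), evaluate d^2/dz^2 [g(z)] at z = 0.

Use the geometric series for the reciprocal, then substitute.
From the series, [z^2] g = 1; multiply by 2! = 2 to get 2.

2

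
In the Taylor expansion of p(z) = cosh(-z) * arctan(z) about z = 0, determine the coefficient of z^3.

1/6

Write out both Maclaurin series and multiply, keeping only the needed powers.
p(0) = 0
p′(0) = 1
p′′(0) = 0
p′′′(0) = 1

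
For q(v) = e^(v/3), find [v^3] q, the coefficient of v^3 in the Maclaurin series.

1/162

q(0) = 1
q′(0) = 1/3
q′′(0) = 1/9
q′′′(0) = 1/27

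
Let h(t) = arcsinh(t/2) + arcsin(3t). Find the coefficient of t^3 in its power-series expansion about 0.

215/48

Expand each term separately and add.
h(0) = 0
h′(0) = 7/2
h′′(0) = 0
h′′′(0) = 215/8
So c_3 = h′′′(0)/3! = 215/48.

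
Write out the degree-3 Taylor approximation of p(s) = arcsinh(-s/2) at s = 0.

s^3/48 - s/2

p(0) = 0
p′(0) = -1/2
p′′(0) = 0
p′′′(0) = 1/8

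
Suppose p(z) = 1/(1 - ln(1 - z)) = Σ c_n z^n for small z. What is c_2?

1/2

Compose series: expand the inner function first, then feed it into the outer expansion.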